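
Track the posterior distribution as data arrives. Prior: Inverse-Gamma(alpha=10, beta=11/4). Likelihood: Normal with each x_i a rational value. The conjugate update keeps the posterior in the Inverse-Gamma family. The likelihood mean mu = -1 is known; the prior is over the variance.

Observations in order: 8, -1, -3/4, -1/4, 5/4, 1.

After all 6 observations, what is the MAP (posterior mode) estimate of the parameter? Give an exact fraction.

1539/448

obs 1: x=8 → posterior Inverse-Gamma(21/2, 173/4)
obs 2: x=-1 → posterior Inverse-Gamma(11, 173/4)
obs 3: x=-3/4 → posterior Inverse-Gamma(23/2, 1385/32)
obs 4: x=-1/4 → posterior Inverse-Gamma(12, 697/16)
obs 5: x=5/4 → posterior Inverse-Gamma(25/2, 1475/32)
obs 6: x=1 → posterior Inverse-Gamma(13, 1539/32)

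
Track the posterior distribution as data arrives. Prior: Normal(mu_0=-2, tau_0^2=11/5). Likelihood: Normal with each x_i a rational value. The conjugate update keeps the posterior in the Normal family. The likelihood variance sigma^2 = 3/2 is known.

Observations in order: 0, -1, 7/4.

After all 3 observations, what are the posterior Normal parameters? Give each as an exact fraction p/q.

mu_0=-1/6, tau_0^2=11/27

obs 1: x=0 → posterior Normal(-30/37, 33/37)
obs 2: x=-1 → posterior Normal(-52/59, 33/59)
obs 3: x=7/4 → posterior Normal(-1/6, 11/27)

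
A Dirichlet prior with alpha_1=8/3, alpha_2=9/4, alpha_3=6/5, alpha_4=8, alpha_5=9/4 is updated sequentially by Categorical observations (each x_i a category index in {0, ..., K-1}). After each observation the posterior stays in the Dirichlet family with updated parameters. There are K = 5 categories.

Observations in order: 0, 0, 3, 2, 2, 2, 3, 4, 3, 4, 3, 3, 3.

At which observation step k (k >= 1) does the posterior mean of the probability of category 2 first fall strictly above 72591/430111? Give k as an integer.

k = 6

obs 1: x=0 → posterior Dirichlet(11/3, 9/4, 6/5, 8, 9/4)
obs 2: x=0 → posterior Dirichlet(14/3, 9/4, 6/5, 8, 9/4)
obs 3: x=3 → posterior Dirichlet(14/3, 9/4, 6/5, 9, 9/4)
obs 4: x=2 → posterior Dirichlet(14/3, 9/4, 11/5, 9, 9/4)
obs 5: x=2 → posterior Dirichlet(14/3, 9/4, 16/5, 9, 9/4)
obs 6: x=2 → posterior Dirichlet(14/3, 9/4, 21/5, 9, 9/4)
obs 7: x=3 → posterior Dirichlet(14/3, 9/4, 21/5, 10, 9/4)
obs 8: x=4 → posterior Dirichlet(14/3, 9/4, 21/5, 10, 13/4)
obs 9: x=3 → posterior Dirichlet(14/3, 9/4, 21/5, 11, 13/4)
obs 10: x=4 → posterior Dirichlet(14/3, 9/4, 21/5, 11, 17/4)
obs 11: x=3 → posterior Dirichlet(14/3, 9/4, 21/5, 12, 17/4)
obs 12: x=3 → posterior Dirichlet(14/3, 9/4, 21/5, 13, 17/4)
obs 13: x=3 → posterior Dirichlet(14/3, 9/4, 21/5, 14, 17/4)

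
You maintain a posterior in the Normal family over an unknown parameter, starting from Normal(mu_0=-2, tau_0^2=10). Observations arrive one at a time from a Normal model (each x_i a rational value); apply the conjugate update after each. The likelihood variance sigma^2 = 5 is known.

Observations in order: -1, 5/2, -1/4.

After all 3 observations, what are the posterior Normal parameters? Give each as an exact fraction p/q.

mu_0=1/14, tau_0^2=10/7

obs 1: x=-1 → posterior Normal(-4/3, 10/3)
obs 2: x=5/2 → posterior Normal(1/5, 2)
obs 3: x=-1/4 → posterior Normal(1/14, 10/7)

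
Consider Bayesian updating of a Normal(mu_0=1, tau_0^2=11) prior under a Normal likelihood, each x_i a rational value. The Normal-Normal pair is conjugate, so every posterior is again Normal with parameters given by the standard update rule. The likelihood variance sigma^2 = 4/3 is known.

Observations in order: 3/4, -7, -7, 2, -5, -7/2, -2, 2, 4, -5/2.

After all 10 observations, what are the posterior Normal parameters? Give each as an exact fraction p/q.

obs 1: x=3/4 → posterior Normal(115/148, 44/37)
obs 2: x=-7 → posterior Normal(-809/280, 22/35)
obs 3: x=-7 → posterior Normal(-1733/412, 44/103)
obs 4: x=2 → posterior Normal(-1469/544, 11/34)
obs 5: x=-5 → posterior Normal(-2129/676, 44/169)
obs 6: x=-7/2 → posterior Normal(-2591/808, 22/101)
obs 7: x=-2 → posterior Normal(-571/188, 44/235)
obs 8: x=2 → posterior Normal(-2591/1072, 11/67)
obs 9: x=4 → posterior Normal(-2063/1204, 44/301)
obs 10: x=-5/2 → posterior Normal(-2393/1336, 22/167)

mu_0=-2393/1336, tau_0^2=22/167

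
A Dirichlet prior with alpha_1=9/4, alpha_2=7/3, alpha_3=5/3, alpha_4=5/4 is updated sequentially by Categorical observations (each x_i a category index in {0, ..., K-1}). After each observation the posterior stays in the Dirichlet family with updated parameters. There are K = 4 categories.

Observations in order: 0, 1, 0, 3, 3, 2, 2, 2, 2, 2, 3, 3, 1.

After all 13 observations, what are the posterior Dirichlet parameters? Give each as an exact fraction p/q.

obs 1: x=0 → posterior Dirichlet(13/4, 7/3, 5/3, 5/4)
obs 2: x=1 → posterior Dirichlet(13/4, 10/3, 5/3, 5/4)
obs 3: x=0 → posterior Dirichlet(17/4, 10/3, 5/3, 5/4)
obs 4: x=3 → posterior Dirichlet(17/4, 10/3, 5/3, 9/4)
obs 5: x=3 → posterior Dirichlet(17/4, 10/3, 5/3, 13/4)
obs 6: x=2 → posterior Dirichlet(17/4, 10/3, 8/3, 13/4)
obs 7: x=2 → posterior Dirichlet(17/4, 10/3, 11/3, 13/4)
obs 8: x=2 → posterior Dirichlet(17/4, 10/3, 14/3, 13/4)
obs 9: x=2 → posterior Dirichlet(17/4, 10/3, 17/3, 13/4)
obs 10: x=2 → posterior Dirichlet(17/4, 10/3, 20/3, 13/4)
obs 11: x=3 → posterior Dirichlet(17/4, 10/3, 20/3, 17/4)
obs 12: x=3 → posterior Dirichlet(17/4, 10/3, 20/3, 21/4)
obs 13: x=1 → posterior Dirichlet(17/4, 13/3, 20/3, 21/4)

alpha_1=17/4, alpha_2=13/3, alpha_3=20/3, alpha_4=21/4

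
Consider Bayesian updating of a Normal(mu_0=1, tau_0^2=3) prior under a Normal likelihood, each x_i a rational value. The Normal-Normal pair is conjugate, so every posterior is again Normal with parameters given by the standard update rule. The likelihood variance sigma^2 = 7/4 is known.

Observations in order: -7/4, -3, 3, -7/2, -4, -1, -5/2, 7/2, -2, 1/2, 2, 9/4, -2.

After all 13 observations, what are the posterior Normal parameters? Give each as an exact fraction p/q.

mu_0=-95/163, tau_0^2=21/163

obs 1: x=-7/4 → posterior Normal(-14/19, 21/19)
obs 2: x=-3 → posterior Normal(-50/31, 21/31)
obs 3: x=3 → posterior Normal(-14/43, 21/43)
obs 4: x=-7/2 → posterior Normal(-56/55, 21/55)
obs 5: x=-4 → posterior Normal(-104/67, 21/67)
obs 6: x=-1 → posterior Normal(-116/79, 21/79)
obs 7: x=-5/2 → posterior Normal(-146/91, 3/13)
obs 8: x=7/2 → posterior Normal(-104/103, 21/103)
obs 9: x=-2 → posterior Normal(-128/115, 21/115)
obs 10: x=1/2 → posterior Normal(-122/127, 21/127)
obs 11: x=2 → posterior Normal(-98/139, 21/139)
obs 12: x=9/4 → posterior Normal(-71/151, 21/151)
obs 13: x=-2 → posterior Normal(-95/163, 21/163)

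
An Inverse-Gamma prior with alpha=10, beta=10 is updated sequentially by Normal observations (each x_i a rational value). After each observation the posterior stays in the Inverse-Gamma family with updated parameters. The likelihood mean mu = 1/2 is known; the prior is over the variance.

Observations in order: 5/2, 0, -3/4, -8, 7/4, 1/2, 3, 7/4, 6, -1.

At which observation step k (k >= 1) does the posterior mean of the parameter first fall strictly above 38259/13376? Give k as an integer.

obs 1: x=5/2 → posterior Inverse-Gamma(21/2, 12)
obs 2: x=0 → posterior Inverse-Gamma(11, 97/8)
obs 3: x=-3/4 → posterior Inverse-Gamma(23/2, 413/32)
obs 4: x=-8 → posterior Inverse-Gamma(12, 1569/32)
obs 5: x=7/4 → posterior Inverse-Gamma(25/2, 797/16)
obs 6: x=1/2 → posterior Inverse-Gamma(13, 797/16)
obs 7: x=3 → posterior Inverse-Gamma(27/2, 847/16)
obs 8: x=7/4 → posterior Inverse-Gamma(14, 1719/32)
obs 9: x=6 → posterior Inverse-Gamma(29/2, 2203/32)
obs 10: x=-1 → posterior Inverse-Gamma(15, 2239/32)

k = 4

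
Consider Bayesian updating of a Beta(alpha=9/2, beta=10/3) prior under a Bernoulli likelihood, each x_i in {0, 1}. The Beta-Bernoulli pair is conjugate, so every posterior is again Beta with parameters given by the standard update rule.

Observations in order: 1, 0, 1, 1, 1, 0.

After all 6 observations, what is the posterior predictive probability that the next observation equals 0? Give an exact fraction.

32/83

obs 1: x=1 → posterior Beta(11/2, 10/3)
obs 2: x=0 → posterior Beta(11/2, 13/3)
obs 3: x=1 → posterior Beta(13/2, 13/3)
obs 4: x=1 → posterior Beta(15/2, 13/3)
obs 5: x=1 → posterior Beta(17/2, 13/3)
obs 6: x=0 → posterior Beta(17/2, 16/3)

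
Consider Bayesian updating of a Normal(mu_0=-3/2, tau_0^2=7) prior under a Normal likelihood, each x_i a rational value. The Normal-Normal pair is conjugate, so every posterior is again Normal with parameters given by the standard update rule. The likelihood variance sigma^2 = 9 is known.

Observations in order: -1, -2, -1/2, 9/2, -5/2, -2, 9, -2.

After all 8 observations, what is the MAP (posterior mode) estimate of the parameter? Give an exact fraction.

11/65

obs 1: x=-1 → posterior Normal(-41/32, 63/16)
obs 2: x=-2 → posterior Normal(-3/2, 63/23)
obs 3: x=-1/2 → posterior Normal(-19/15, 21/10)
obs 4: x=9/2 → posterior Normal(-13/74, 63/37)
obs 5: x=-5/2 → posterior Normal(-6/11, 63/44)
obs 6: x=-2 → posterior Normal(-38/51, 21/17)
obs 7: x=9 → posterior Normal(25/58, 63/58)
obs 8: x=-2 → posterior Normal(11/65, 63/65)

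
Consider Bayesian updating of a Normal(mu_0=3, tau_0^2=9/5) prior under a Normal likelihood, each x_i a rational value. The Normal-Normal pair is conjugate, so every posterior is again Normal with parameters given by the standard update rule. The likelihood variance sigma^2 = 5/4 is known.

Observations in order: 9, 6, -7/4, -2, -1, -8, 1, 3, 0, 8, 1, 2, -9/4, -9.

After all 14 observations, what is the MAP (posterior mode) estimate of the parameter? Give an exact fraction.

291/529

obs 1: x=9 → posterior Normal(399/61, 45/61)
obs 2: x=6 → posterior Normal(615/97, 45/97)
obs 3: x=-7/4 → posterior Normal(552/133, 45/133)
obs 4: x=-2 → posterior Normal(480/169, 45/169)
obs 5: x=-1 → posterior Normal(444/205, 9/41)
obs 6: x=-8 → posterior Normal(156/241, 45/241)
obs 7: x=1 → posterior Normal(192/277, 45/277)
obs 8: x=3 → posterior Normal(300/313, 45/313)
obs 9: x=0 → posterior Normal(300/349, 45/349)
obs 10: x=8 → posterior Normal(84/55, 9/77)
obs 11: x=1 → posterior Normal(624/421, 45/421)
obs 12: x=2 → posterior Normal(696/457, 45/457)
obs 13: x=-9/4 → posterior Normal(615/493, 45/493)
obs 14: x=-9 → posterior Normal(291/529, 45/529)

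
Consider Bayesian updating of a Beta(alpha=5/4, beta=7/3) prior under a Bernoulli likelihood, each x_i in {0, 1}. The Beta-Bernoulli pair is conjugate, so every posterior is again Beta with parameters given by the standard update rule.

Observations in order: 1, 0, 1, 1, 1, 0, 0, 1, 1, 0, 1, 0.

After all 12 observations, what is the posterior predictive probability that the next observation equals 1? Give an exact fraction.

9/17

obs 1: x=1 → posterior Beta(9/4, 7/3)
obs 2: x=0 → posterior Beta(9/4, 10/3)
obs 3: x=1 → posterior Beta(13/4, 10/3)
obs 4: x=1 → posterior Beta(17/4, 10/3)
obs 5: x=1 → posterior Beta(21/4, 10/3)
obs 6: x=0 → posterior Beta(21/4, 13/3)
obs 7: x=0 → posterior Beta(21/4, 16/3)
obs 8: x=1 → posterior Beta(25/4, 16/3)
obs 9: x=1 → posterior Beta(29/4, 16/3)
obs 10: x=0 → posterior Beta(29/4, 19/3)
obs 11: x=1 → posterior Beta(33/4, 19/3)
obs 12: x=0 → posterior Beta(33/4, 22/3)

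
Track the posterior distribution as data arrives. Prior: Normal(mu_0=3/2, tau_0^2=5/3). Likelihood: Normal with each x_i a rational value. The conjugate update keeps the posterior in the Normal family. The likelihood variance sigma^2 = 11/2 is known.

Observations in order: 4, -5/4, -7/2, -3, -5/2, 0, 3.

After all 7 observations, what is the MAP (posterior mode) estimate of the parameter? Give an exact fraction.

obs 1: x=4 → posterior Normal(179/86, 55/43)
obs 2: x=-5/4 → posterior Normal(77/53, 55/53)
obs 3: x=-7/2 → posterior Normal(2/3, 55/63)
obs 4: x=-3 → posterior Normal(12/73, 55/73)
obs 5: x=-5/2 → posterior Normal(-13/83, 55/83)
obs 6: x=0 → posterior Normal(-13/93, 55/93)
obs 7: x=3 → posterior Normal(17/103, 55/103)

17/103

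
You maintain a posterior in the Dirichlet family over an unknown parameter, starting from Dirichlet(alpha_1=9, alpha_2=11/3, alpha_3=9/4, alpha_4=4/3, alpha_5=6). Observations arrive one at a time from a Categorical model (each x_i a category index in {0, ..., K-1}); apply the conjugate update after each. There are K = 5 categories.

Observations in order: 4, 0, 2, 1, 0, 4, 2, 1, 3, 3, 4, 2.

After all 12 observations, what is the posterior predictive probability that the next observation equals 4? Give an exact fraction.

36/137

obs 1: x=4 → posterior Dirichlet(9, 11/3, 9/4, 4/3, 7)
obs 2: x=0 → posterior Dirichlet(10, 11/3, 9/4, 4/3, 7)
obs 3: x=2 → posterior Dirichlet(10, 11/3, 13/4, 4/3, 7)
obs 4: x=1 → posterior Dirichlet(10, 14/3, 13/4, 4/3, 7)
obs 5: x=0 → posterior Dirichlet(11, 14/3, 13/4, 4/3, 7)
obs 6: x=4 → posterior Dirichlet(11, 14/3, 13/4, 4/3, 8)
obs 7: x=2 → posterior Dirichlet(11, 14/3, 17/4, 4/3, 8)
obs 8: x=1 → posterior Dirichlet(11, 17/3, 17/4, 4/3, 8)
obs 9: x=3 → posterior Dirichlet(11, 17/3, 17/4, 7/3, 8)
obs 10: x=3 → posterior Dirichlet(11, 17/3, 17/4, 10/3, 8)
obs 11: x=4 → posterior Dirichlet(11, 17/3, 17/4, 10/3, 9)
obs 12: x=2 → posterior Dirichlet(11, 17/3, 21/4, 10/3, 9)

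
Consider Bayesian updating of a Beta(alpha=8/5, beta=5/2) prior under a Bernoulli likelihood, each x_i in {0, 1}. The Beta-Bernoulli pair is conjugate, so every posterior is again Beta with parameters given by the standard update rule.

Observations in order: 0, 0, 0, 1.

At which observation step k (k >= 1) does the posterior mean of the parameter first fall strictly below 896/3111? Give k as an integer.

obs 1: x=0 → posterior Beta(8/5, 7/2)
obs 2: x=0 → posterior Beta(8/5, 9/2)
obs 3: x=0 → posterior Beta(8/5, 11/2)
obs 4: x=1 → posterior Beta(13/5, 11/2)

k = 2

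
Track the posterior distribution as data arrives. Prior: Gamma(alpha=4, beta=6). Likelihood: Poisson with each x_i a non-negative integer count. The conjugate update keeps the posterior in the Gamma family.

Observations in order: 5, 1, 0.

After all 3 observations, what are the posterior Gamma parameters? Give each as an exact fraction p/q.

obs 1: x=5 → posterior Gamma(9, 7)
obs 2: x=1 → posterior Gamma(10, 8)
obs 3: x=0 → posterior Gamma(10, 9)

alpha=10, beta=9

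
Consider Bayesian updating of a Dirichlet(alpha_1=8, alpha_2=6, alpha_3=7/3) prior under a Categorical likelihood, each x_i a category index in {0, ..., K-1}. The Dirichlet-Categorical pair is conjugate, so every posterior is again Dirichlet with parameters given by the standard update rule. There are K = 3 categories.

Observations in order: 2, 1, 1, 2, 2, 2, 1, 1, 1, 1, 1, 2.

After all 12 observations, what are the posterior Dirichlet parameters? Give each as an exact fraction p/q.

alpha_1=8, alpha_2=13, alpha_3=22/3

obs 1: x=2 → posterior Dirichlet(8, 6, 10/3)
obs 2: x=1 → posterior Dirichlet(8, 7, 10/3)
obs 3: x=1 → posterior Dirichlet(8, 8, 10/3)
obs 4: x=2 → posterior Dirichlet(8, 8, 13/3)
obs 5: x=2 → posterior Dirichlet(8, 8, 16/3)
obs 6: x=2 → posterior Dirichlet(8, 8, 19/3)
obs 7: x=1 → posterior Dirichlet(8, 9, 19/3)
obs 8: x=1 → posterior Dirichlet(8, 10, 19/3)
obs 9: x=1 → posterior Dirichlet(8, 11, 19/3)
obs 10: x=1 → posterior Dirichlet(8, 12, 19/3)
obs 11: x=1 → posterior Dirichlet(8, 13, 19/3)
obs 12: x=2 → posterior Dirichlet(8, 13, 22/3)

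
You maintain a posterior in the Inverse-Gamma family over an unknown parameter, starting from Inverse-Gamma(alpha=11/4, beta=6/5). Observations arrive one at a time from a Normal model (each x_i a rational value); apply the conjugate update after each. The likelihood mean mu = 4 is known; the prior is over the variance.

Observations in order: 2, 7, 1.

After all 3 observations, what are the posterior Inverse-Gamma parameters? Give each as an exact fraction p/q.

obs 1: x=2 → posterior Inverse-Gamma(13/4, 16/5)
obs 2: x=7 → posterior Inverse-Gamma(15/4, 77/10)
obs 3: x=1 → posterior Inverse-Gamma(17/4, 61/5)

alpha=17/4, beta=61/5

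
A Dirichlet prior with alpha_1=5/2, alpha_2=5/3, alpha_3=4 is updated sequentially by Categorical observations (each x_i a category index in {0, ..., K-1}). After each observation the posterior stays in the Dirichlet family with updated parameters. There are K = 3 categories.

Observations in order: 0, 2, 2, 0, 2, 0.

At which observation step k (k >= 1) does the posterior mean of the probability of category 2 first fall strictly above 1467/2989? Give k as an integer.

obs 1: x=0 → posterior Dirichlet(7/2, 5/3, 4)
obs 2: x=2 → posterior Dirichlet(7/2, 5/3, 5)
obs 3: x=2 → posterior Dirichlet(7/2, 5/3, 6)
obs 4: x=0 → posterior Dirichlet(9/2, 5/3, 6)
obs 5: x=2 → posterior Dirichlet(9/2, 5/3, 7)
obs 6: x=0 → posterior Dirichlet(11/2, 5/3, 7)

k = 2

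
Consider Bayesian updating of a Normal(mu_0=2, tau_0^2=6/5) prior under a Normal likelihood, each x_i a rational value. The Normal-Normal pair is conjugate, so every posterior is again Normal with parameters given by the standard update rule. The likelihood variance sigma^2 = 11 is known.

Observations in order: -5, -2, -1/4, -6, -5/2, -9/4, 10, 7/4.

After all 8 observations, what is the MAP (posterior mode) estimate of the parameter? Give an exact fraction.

obs 1: x=-5 → posterior Normal(80/61, 66/61)
obs 2: x=-2 → posterior Normal(68/67, 66/67)
obs 3: x=-1/4 → posterior Normal(133/146, 66/73)
obs 4: x=-6 → posterior Normal(61/158, 66/79)
obs 5: x=-5/2 → posterior Normal(31/170, 66/85)
obs 6: x=-9/4 → posterior Normal(2/91, 66/91)
obs 7: x=10 → posterior Normal(62/97, 66/97)
obs 8: x=7/4 → posterior Normal(145/206, 66/103)

145/206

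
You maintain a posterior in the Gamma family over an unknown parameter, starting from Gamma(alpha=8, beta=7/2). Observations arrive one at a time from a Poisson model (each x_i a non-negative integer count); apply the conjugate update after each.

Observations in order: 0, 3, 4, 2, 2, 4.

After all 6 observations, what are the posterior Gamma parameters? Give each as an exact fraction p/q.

obs 1: x=0 → posterior Gamma(8, 9/2)
obs 2: x=3 → posterior Gamma(11, 11/2)
obs 3: x=4 → posterior Gamma(15, 13/2)
obs 4: x=2 → posterior Gamma(17, 15/2)
obs 5: x=2 → posterior Gamma(19, 17/2)
obs 6: x=4 → posterior Gamma(23, 19/2)

alpha=23, beta=19/2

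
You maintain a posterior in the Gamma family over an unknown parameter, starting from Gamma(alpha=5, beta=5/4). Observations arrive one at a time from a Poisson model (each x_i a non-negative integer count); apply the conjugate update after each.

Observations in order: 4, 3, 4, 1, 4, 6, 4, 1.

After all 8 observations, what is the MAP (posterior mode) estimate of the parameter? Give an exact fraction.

124/37

obs 1: x=4 → posterior Gamma(9, 9/4)
obs 2: x=3 → posterior Gamma(12, 13/4)
obs 3: x=4 → posterior Gamma(16, 17/4)
obs 4: x=1 → posterior Gamma(17, 21/4)
obs 5: x=4 → posterior Gamma(21, 25/4)
obs 6: x=6 → posterior Gamma(27, 29/4)
obs 7: x=4 → posterior Gamma(31, 33/4)
obs 8: x=1 → posterior Gamma(32, 37/4)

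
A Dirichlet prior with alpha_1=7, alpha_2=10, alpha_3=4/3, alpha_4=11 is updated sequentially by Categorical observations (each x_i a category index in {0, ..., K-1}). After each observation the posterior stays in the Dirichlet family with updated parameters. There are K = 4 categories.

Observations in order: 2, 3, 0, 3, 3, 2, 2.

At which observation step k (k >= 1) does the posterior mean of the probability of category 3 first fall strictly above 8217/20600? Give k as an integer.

k = 5

obs 1: x=2 → posterior Dirichlet(7, 10, 7/3, 11)
obs 2: x=3 → posterior Dirichlet(7, 10, 7/3, 12)
obs 3: x=0 → posterior Dirichlet(8, 10, 7/3, 12)
obs 4: x=3 → posterior Dirichlet(8, 10, 7/3, 13)
obs 5: x=3 → posterior Dirichlet(8, 10, 7/3, 14)
obs 6: x=2 → posterior Dirichlet(8, 10, 10/3, 14)
obs 7: x=2 → posterior Dirichlet(8, 10, 13/3, 14)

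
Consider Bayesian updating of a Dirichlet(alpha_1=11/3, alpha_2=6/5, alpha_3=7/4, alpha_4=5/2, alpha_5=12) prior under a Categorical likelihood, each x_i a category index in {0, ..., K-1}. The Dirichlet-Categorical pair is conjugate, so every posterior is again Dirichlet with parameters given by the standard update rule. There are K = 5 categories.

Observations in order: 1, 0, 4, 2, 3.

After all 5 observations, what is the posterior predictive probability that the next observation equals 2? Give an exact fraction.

165/1567

obs 1: x=1 → posterior Dirichlet(11/3, 11/5, 7/4, 5/2, 12)
obs 2: x=0 → posterior Dirichlet(14/3, 11/5, 7/4, 5/2, 12)
obs 3: x=4 → posterior Dirichlet(14/3, 11/5, 7/4, 5/2, 13)
obs 4: x=2 → posterior Dirichlet(14/3, 11/5, 11/4, 5/2, 13)
obs 5: x=3 → posterior Dirichlet(14/3, 11/5, 11/4, 7/2, 13)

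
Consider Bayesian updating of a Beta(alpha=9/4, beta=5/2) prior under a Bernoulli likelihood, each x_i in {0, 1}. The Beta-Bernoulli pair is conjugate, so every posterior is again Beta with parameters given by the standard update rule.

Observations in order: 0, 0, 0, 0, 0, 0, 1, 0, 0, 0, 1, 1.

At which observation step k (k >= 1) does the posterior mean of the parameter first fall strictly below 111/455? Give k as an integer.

obs 1: x=0 → posterior Beta(9/4, 7/2)
obs 2: x=0 → posterior Beta(9/4, 9/2)
obs 3: x=0 → posterior Beta(9/4, 11/2)
obs 4: x=0 → posterior Beta(9/4, 13/2)
obs 5: x=0 → posterior Beta(9/4, 15/2)
obs 6: x=0 → posterior Beta(9/4, 17/2)
obs 7: x=1 → posterior Beta(13/4, 17/2)
obs 8: x=0 → posterior Beta(13/4, 19/2)
obs 9: x=0 → posterior Beta(13/4, 21/2)
obs 10: x=0 → posterior Beta(13/4, 23/2)
obs 11: x=1 → posterior Beta(17/4, 23/2)
obs 12: x=1 → posterior Beta(21/4, 23/2)

k = 5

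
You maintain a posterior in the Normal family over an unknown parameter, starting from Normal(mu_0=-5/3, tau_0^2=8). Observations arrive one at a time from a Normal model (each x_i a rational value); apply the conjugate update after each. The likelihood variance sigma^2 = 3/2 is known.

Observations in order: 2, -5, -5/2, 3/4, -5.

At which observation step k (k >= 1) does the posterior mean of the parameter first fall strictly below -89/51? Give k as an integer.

k = 3

obs 1: x=2 → posterior Normal(27/19, 24/19)
obs 2: x=-5 → posterior Normal(-53/35, 24/35)
obs 3: x=-5/2 → posterior Normal(-31/17, 8/17)
obs 4: x=3/4 → posterior Normal(-81/67, 24/67)
obs 5: x=-5 → posterior Normal(-161/83, 24/83)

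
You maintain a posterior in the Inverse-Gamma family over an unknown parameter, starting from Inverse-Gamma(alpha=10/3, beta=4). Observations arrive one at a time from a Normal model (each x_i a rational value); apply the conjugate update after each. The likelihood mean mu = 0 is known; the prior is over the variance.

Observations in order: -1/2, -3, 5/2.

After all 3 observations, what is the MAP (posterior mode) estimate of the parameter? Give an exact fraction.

obs 1: x=-1/2 → posterior Inverse-Gamma(23/6, 33/8)
obs 2: x=-3 → posterior Inverse-Gamma(13/3, 69/8)
obs 3: x=5/2 → posterior Inverse-Gamma(29/6, 47/4)

141/70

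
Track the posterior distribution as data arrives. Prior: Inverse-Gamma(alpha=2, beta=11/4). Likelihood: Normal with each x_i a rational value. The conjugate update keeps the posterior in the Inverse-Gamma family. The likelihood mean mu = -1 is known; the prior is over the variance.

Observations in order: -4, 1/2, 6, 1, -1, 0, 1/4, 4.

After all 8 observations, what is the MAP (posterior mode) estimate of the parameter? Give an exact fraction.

1557/224

obs 1: x=-4 → posterior Inverse-Gamma(5/2, 29/4)
obs 2: x=1/2 → posterior Inverse-Gamma(3, 67/8)
obs 3: x=6 → posterior Inverse-Gamma(7/2, 263/8)
obs 4: x=1 → posterior Inverse-Gamma(4, 279/8)
obs 5: x=-1 → posterior Inverse-Gamma(9/2, 279/8)
obs 6: x=0 → posterior Inverse-Gamma(5, 283/8)
obs 7: x=1/4 → posterior Inverse-Gamma(11/2, 1157/32)
obs 8: x=4 → posterior Inverse-Gamma(6, 1557/32)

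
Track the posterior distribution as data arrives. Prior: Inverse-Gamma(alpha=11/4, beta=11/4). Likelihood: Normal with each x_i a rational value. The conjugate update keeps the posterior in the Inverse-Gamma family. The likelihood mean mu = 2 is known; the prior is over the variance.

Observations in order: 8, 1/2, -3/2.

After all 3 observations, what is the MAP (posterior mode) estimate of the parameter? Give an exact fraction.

obs 1: x=8 → posterior Inverse-Gamma(13/4, 83/4)
obs 2: x=1/2 → posterior Inverse-Gamma(15/4, 175/8)
obs 3: x=-3/2 → posterior Inverse-Gamma(17/4, 28)

16/3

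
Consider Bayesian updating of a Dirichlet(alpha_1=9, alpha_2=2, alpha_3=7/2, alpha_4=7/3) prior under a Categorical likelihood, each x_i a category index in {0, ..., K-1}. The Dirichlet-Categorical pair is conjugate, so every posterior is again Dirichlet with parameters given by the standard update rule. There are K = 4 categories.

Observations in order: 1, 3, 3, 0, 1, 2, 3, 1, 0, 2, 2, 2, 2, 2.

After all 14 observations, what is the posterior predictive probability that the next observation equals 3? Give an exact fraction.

32/185

obs 1: x=1 → posterior Dirichlet(9, 3, 7/2, 7/3)
obs 2: x=3 → posterior Dirichlet(9, 3, 7/2, 10/3)
obs 3: x=3 → posterior Dirichlet(9, 3, 7/2, 13/3)
obs 4: x=0 → posterior Dirichlet(10, 3, 7/2, 13/3)
obs 5: x=1 → posterior Dirichlet(10, 4, 7/2, 13/3)
obs 6: x=2 → posterior Dirichlet(10, 4, 9/2, 13/3)
obs 7: x=3 → posterior Dirichlet(10, 4, 9/2, 16/3)
obs 8: x=1 → posterior Dirichlet(10, 5, 9/2, 16/3)
obs 9: x=0 → posterior Dirichlet(11, 5, 9/2, 16/3)
obs 10: x=2 → posterior Dirichlet(11, 5, 11/2, 16/3)
obs 11: x=2 → posterior Dirichlet(11, 5, 13/2, 16/3)
obs 12: x=2 → posterior Dirichlet(11, 5, 15/2, 16/3)
obs 13: x=2 → posterior Dirichlet(11, 5, 17/2, 16/3)
obs 14: x=2 → posterior Dirichlet(11, 5, 19/2, 16/3)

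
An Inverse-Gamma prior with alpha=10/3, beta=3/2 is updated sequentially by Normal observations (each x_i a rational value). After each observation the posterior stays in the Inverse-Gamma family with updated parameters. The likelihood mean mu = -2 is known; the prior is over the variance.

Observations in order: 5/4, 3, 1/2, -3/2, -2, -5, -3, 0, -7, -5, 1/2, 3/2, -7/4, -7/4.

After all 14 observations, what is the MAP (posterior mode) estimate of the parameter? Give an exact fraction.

5361/1088

obs 1: x=5/4 → posterior Inverse-Gamma(23/6, 217/32)
obs 2: x=3 → posterior Inverse-Gamma(13/3, 617/32)
obs 3: x=1/2 → posterior Inverse-Gamma(29/6, 717/32)
obs 4: x=-3/2 → posterior Inverse-Gamma(16/3, 721/32)
obs 5: x=-2 → posterior Inverse-Gamma(35/6, 721/32)
obs 6: x=-5 → posterior Inverse-Gamma(19/3, 865/32)
obs 7: x=-3 → posterior Inverse-Gamma(41/6, 881/32)
obs 8: x=0 → posterior Inverse-Gamma(22/3, 945/32)
obs 9: x=-7 → posterior Inverse-Gamma(47/6, 1345/32)
obs 10: x=-5 → posterior Inverse-Gamma(25/3, 1489/32)
obs 11: x=1/2 → posterior Inverse-Gamma(53/6, 1589/32)
obs 12: x=3/2 → posterior Inverse-Gamma(28/3, 1785/32)
obs 13: x=-7/4 → posterior Inverse-Gamma(59/6, 893/16)
obs 14: x=-7/4 → posterior Inverse-Gamma(31/3, 1787/32)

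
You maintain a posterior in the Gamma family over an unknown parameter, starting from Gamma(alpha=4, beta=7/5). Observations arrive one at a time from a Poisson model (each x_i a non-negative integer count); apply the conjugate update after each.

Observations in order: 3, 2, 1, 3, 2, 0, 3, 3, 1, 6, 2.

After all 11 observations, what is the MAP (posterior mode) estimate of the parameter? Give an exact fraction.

145/62

obs 1: x=3 → posterior Gamma(7, 12/5)
obs 2: x=2 → posterior Gamma(9, 17/5)
obs 3: x=1 → posterior Gamma(10, 22/5)
obs 4: x=3 → posterior Gamma(13, 27/5)
obs 5: x=2 → posterior Gamma(15, 32/5)
obs 6: x=0 → posterior Gamma(15, 37/5)
obs 7: x=3 → posterior Gamma(18, 42/5)
obs 8: x=3 → posterior Gamma(21, 47/5)
obs 9: x=1 → posterior Gamma(22, 52/5)
obs 10: x=6 → posterior Gamma(28, 57/5)
obs 11: x=2 → posterior Gamma(30, 62/5)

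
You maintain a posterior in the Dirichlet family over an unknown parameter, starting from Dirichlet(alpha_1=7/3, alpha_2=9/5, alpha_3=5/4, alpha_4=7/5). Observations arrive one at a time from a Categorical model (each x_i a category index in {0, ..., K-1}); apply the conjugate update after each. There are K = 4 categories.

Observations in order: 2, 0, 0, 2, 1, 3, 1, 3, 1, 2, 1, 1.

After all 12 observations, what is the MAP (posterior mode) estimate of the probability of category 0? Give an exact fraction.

200/887

obs 1: x=2 → posterior Dirichlet(7/3, 9/5, 9/4, 7/5)
obs 2: x=0 → posterior Dirichlet(10/3, 9/5, 9/4, 7/5)
obs 3: x=0 → posterior Dirichlet(13/3, 9/5, 9/4, 7/5)
obs 4: x=2 → posterior Dirichlet(13/3, 9/5, 13/4, 7/5)
obs 5: x=1 → posterior Dirichlet(13/3, 14/5, 13/4, 7/5)
obs 6: x=3 → posterior Dirichlet(13/3, 14/5, 13/4, 12/5)
obs 7: x=1 → posterior Dirichlet(13/3, 19/5, 13/4, 12/5)
obs 8: x=3 → posterior Dirichlet(13/3, 19/5, 13/4, 17/5)
obs 9: x=1 → posterior Dirichlet(13/3, 24/5, 13/4, 17/5)
obs 10: x=2 → posterior Dirichlet(13/3, 24/5, 17/4, 17/5)
obs 11: x=1 → posterior Dirichlet(13/3, 29/5, 17/4, 17/5)
obs 12: x=1 → posterior Dirichlet(13/3, 34/5, 17/4, 17/5)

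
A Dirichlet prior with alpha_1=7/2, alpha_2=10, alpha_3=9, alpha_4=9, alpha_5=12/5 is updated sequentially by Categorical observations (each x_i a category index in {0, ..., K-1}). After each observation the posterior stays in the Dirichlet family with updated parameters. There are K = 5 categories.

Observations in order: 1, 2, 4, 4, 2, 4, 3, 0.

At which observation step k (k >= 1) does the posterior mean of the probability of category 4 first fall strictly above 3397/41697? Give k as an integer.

k = 3

obs 1: x=1 → posterior Dirichlet(7/2, 11, 9, 9, 12/5)
obs 2: x=2 → posterior Dirichlet(7/2, 11, 10, 9, 12/5)
obs 3: x=4 → posterior Dirichlet(7/2, 11, 10, 9, 17/5)
obs 4: x=4 → posterior Dirichlet(7/2, 11, 10, 9, 22/5)
obs 5: x=2 → posterior Dirichlet(7/2, 11, 11, 9, 22/5)
obs 6: x=4 → posterior Dirichlet(7/2, 11, 11, 9, 27/5)
obs 7: x=3 → posterior Dirichlet(7/2, 11, 11, 10, 27/5)
obs 8: x=0 → posterior Dirichlet(9/2, 11, 11, 10, 27/5)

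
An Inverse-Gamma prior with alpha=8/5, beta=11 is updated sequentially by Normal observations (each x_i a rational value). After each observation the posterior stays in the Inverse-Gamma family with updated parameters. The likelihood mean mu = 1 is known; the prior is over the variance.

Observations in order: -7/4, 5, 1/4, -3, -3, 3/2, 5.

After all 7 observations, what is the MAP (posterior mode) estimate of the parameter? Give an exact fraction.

obs 1: x=-7/4 → posterior Inverse-Gamma(21/10, 473/32)
obs 2: x=5 → posterior Inverse-Gamma(13/5, 729/32)
obs 3: x=1/4 → posterior Inverse-Gamma(31/10, 369/16)
obs 4: x=-3 → posterior Inverse-Gamma(18/5, 497/16)
obs 5: x=-3 → posterior Inverse-Gamma(41/10, 625/16)
obs 6: x=3/2 → posterior Inverse-Gamma(23/5, 627/16)
obs 7: x=5 → posterior Inverse-Gamma(51/10, 755/16)

3775/488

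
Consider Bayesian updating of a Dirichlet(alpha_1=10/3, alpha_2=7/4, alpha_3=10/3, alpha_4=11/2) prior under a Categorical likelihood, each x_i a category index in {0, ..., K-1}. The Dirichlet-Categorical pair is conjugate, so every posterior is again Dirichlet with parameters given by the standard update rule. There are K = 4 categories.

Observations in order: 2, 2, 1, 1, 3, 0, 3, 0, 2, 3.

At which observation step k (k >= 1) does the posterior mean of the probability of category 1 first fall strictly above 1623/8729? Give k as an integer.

obs 1: x=2 → posterior Dirichlet(10/3, 7/4, 13/3, 11/2)
obs 2: x=2 → posterior Dirichlet(10/3, 7/4, 16/3, 11/2)
obs 3: x=1 → posterior Dirichlet(10/3, 11/4, 16/3, 11/2)
obs 4: x=1 → posterior Dirichlet(10/3, 15/4, 16/3, 11/2)
obs 5: x=3 → posterior Dirichlet(10/3, 15/4, 16/3, 13/2)
obs 6: x=0 → posterior Dirichlet(13/3, 15/4, 16/3, 13/2)
obs 7: x=3 → posterior Dirichlet(13/3, 15/4, 16/3, 15/2)
obs 8: x=0 → posterior Dirichlet(16/3, 15/4, 16/3, 15/2)
obs 9: x=2 → posterior Dirichlet(16/3, 15/4, 19/3, 15/2)
obs 10: x=3 → posterior Dirichlet(16/3, 15/4, 19/3, 17/2)

k = 4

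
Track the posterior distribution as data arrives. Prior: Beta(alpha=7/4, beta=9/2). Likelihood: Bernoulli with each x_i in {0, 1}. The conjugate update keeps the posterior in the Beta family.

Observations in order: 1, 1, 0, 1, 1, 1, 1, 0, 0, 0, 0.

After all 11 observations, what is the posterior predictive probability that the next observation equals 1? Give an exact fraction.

31/69

obs 1: x=1 → posterior Beta(11/4, 9/2)
obs 2: x=1 → posterior Beta(15/4, 9/2)
obs 3: x=0 → posterior Beta(15/4, 11/2)
obs 4: x=1 → posterior Beta(19/4, 11/2)
obs 5: x=1 → posterior Beta(23/4, 11/2)
obs 6: x=1 → posterior Beta(27/4, 11/2)
obs 7: x=1 → posterior Beta(31/4, 11/2)
obs 8: x=0 → posterior Beta(31/4, 13/2)
obs 9: x=0 → posterior Beta(31/4, 15/2)
obs 10: x=0 → posterior Beta(31/4, 17/2)
obs 11: x=0 → posterior Beta(31/4, 19/2)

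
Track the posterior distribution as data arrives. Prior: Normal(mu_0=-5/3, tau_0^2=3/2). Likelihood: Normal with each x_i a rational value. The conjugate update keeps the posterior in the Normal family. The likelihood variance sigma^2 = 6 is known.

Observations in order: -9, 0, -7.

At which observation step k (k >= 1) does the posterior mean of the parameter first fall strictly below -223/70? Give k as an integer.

k = 3

obs 1: x=-9 → posterior Normal(-47/15, 6/5)
obs 2: x=0 → posterior Normal(-47/18, 1)
obs 3: x=-7 → posterior Normal(-68/21, 6/7)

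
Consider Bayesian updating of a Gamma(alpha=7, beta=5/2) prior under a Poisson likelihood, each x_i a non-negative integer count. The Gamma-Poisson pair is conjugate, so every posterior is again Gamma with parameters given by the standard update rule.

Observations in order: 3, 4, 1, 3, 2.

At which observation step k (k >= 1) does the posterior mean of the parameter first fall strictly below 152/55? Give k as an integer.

obs 1: x=3 → posterior Gamma(10, 7/2)
obs 2: x=4 → posterior Gamma(14, 9/2)
obs 3: x=1 → posterior Gamma(15, 11/2)
obs 4: x=3 → posterior Gamma(18, 13/2)
obs 5: x=2 → posterior Gamma(20, 15/2)

k = 3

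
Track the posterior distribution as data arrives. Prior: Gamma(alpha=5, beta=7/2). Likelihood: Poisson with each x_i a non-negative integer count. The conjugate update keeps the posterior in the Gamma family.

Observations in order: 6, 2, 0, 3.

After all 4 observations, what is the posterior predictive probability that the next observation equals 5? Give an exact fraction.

obs 1: x=6 → posterior Gamma(11, 9/2)
obs 2: x=2 → posterior Gamma(13, 11/2)
obs 3: x=0 → posterior Gamma(13, 13/2)
obs 4: x=3 → posterior Gamma(16, 15/2)

191692429453125000000000/4064231406647572522401601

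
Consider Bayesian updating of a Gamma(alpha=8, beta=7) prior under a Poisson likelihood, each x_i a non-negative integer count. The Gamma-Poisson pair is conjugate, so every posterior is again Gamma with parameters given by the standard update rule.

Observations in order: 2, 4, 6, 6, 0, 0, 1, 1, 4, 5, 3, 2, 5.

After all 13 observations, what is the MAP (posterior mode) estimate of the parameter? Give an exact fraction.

obs 1: x=2 → posterior Gamma(10, 8)
obs 2: x=4 → posterior Gamma(14, 9)
obs 3: x=6 → posterior Gamma(20, 10)
obs 4: x=6 → posterior Gamma(26, 11)
obs 5: x=0 → posterior Gamma(26, 12)
obs 6: x=0 → posterior Gamma(26, 13)
obs 7: x=1 → posterior Gamma(27, 14)
obs 8: x=1 → posterior Gamma(28, 15)
obs 9: x=4 → posterior Gamma(32, 16)
obs 10: x=5 → posterior Gamma(37, 17)
obs 11: x=3 → posterior Gamma(40, 18)
obs 12: x=2 → posterior Gamma(42, 19)
obs 13: x=5 → posterior Gamma(47, 20)

23/10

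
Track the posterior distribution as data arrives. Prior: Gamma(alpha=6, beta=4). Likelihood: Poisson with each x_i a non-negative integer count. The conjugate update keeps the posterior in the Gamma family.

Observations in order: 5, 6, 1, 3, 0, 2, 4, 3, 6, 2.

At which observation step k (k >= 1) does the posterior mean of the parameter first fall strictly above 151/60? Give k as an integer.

obs 1: x=5 → posterior Gamma(11, 5)
obs 2: x=6 → posterior Gamma(17, 6)
obs 3: x=1 → posterior Gamma(18, 7)
obs 4: x=3 → posterior Gamma(21, 8)
obs 5: x=0 → posterior Gamma(21, 9)
obs 6: x=2 → posterior Gamma(23, 10)
obs 7: x=4 → posterior Gamma(27, 11)
obs 8: x=3 → posterior Gamma(30, 12)
obs 9: x=6 → posterior Gamma(36, 13)
obs 10: x=2 → posterior Gamma(38, 14)

k = 2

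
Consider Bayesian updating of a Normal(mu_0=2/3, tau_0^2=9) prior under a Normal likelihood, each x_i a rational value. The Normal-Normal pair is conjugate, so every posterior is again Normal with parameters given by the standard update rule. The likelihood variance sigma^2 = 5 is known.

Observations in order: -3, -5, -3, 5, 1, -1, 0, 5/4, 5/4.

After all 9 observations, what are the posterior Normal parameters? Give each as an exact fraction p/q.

obs 1: x=-3 → posterior Normal(-71/42, 45/14)
obs 2: x=-5 → posterior Normal(-206/69, 45/23)
obs 3: x=-3 → posterior Normal(-287/96, 45/32)
obs 4: x=5 → posterior Normal(-152/123, 45/41)
obs 5: x=1 → posterior Normal(-5/6, 9/10)
obs 6: x=-1 → posterior Normal(-152/177, 45/59)
obs 7: x=0 → posterior Normal(-38/51, 45/68)
obs 8: x=5/4 → posterior Normal(-43/84, 45/77)
obs 9: x=5/4 → posterior Normal(-169/516, 45/86)

mu_0=-169/516, tau_0^2=45/86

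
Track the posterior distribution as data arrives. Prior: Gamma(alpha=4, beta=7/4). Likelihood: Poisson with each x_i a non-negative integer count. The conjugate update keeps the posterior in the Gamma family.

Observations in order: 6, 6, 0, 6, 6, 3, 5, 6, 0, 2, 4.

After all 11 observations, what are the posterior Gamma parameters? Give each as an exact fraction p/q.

alpha=48, beta=51/4

obs 1: x=6 → posterior Gamma(10, 11/4)
obs 2: x=6 → posterior Gamma(16, 15/4)
obs 3: x=0 → posterior Gamma(16, 19/4)
obs 4: x=6 → posterior Gamma(22, 23/4)
obs 5: x=6 → posterior Gamma(28, 27/4)
obs 6: x=3 → posterior Gamma(31, 31/4)
obs 7: x=5 → posterior Gamma(36, 35/4)
obs 8: x=6 → posterior Gamma(42, 39/4)
obs 9: x=0 → posterior Gamma(42, 43/4)
obs 10: x=2 → posterior Gamma(44, 47/4)
obs 11: x=4 → posterior Gamma(48, 51/4)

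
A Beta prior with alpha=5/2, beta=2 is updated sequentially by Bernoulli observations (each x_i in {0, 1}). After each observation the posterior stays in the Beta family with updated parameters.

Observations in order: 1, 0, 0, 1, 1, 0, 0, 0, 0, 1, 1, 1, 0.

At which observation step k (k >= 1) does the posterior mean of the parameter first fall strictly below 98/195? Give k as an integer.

k = 3

obs 1: x=1 → posterior Beta(7/2, 2)
obs 2: x=0 → posterior Beta(7/2, 3)
obs 3: x=0 → posterior Beta(7/2, 4)
obs 4: x=1 → posterior Beta(9/2, 4)
obs 5: x=1 → posterior Beta(11/2, 4)
obs 6: x=0 → posterior Beta(11/2, 5)
obs 7: x=0 → posterior Beta(11/2, 6)
obs 8: x=0 → posterior Beta(11/2, 7)
obs 9: x=0 → posterior Beta(11/2, 8)
obs 10: x=1 → posterior Beta(13/2, 8)
obs 11: x=1 → posterior Beta(15/2, 8)
obs 12: x=1 → posterior Beta(17/2, 8)
obs 13: x=0 → posterior Beta(17/2, 9)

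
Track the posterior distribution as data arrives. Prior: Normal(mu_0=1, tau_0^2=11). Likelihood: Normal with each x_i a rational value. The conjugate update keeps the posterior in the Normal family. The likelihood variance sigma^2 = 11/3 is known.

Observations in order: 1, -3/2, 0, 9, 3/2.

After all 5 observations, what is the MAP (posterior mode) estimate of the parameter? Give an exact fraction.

31/16

obs 1: x=1 → posterior Normal(1, 11/4)
obs 2: x=-3/2 → posterior Normal(-1/14, 11/7)
obs 3: x=0 → posterior Normal(-1/20, 11/10)
obs 4: x=9 → posterior Normal(53/26, 11/13)
obs 5: x=3/2 → posterior Normal(31/16, 11/16)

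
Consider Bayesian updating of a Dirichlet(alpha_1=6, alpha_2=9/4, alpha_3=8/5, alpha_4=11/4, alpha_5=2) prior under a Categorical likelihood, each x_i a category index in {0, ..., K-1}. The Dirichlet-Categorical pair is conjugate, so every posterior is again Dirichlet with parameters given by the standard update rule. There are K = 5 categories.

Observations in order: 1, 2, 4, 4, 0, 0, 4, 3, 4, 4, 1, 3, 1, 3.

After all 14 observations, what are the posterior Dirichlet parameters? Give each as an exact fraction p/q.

obs 1: x=1 → posterior Dirichlet(6, 13/4, 8/5, 11/4, 2)
obs 2: x=2 → posterior Dirichlet(6, 13/4, 13/5, 11/4, 2)
obs 3: x=4 → posterior Dirichlet(6, 13/4, 13/5, 11/4, 3)
obs 4: x=4 → posterior Dirichlet(6, 13/4, 13/5, 11/4, 4)
obs 5: x=0 → posterior Dirichlet(7, 13/4, 13/5, 11/4, 4)
obs 6: x=0 → posterior Dirichlet(8, 13/4, 13/5, 11/4, 4)
obs 7: x=4 → posterior Dirichlet(8, 13/4, 13/5, 11/4, 5)
obs 8: x=3 → posterior Dirichlet(8, 13/4, 13/5, 15/4, 5)
obs 9: x=4 → posterior Dirichlet(8, 13/4, 13/5, 15/4, 6)
obs 10: x=4 → posterior Dirichlet(8, 13/4, 13/5, 15/4, 7)
obs 11: x=1 → posterior Dirichlet(8, 17/4, 13/5, 15/4, 7)
obs 12: x=3 → posterior Dirichlet(8, 17/4, 13/5, 19/4, 7)
obs 13: x=1 → posterior Dirichlet(8, 21/4, 13/5, 19/4, 7)
obs 14: x=3 → posterior Dirichlet(8, 21/4, 13/5, 23/4, 7)

alpha_1=8, alpha_2=21/4, alpha_3=13/5, alpha_4=23/4, alpha_5=7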